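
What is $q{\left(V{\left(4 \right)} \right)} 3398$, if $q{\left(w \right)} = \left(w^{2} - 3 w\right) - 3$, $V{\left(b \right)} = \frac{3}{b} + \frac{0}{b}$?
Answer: $- \frac{127425}{8} \approx -15928.0$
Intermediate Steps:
$V{\left(b \right)} = \frac{3}{b}$ ($V{\left(b \right)} = \frac{3}{b} + 0 = \frac{3}{b}$)
$q{\left(w \right)} = -3 + w^{2} - 3 w$
$q{\left(V{\left(4 \right)} \right)} 3398 = \left(-3 + \left(\frac{3}{4}\right)^{2} - 3 \cdot \frac{3}{4}\right) 3398 = \left(-3 + \left(3 \cdot \frac{1}{4}\right)^{2} - 3 \cdot 3 \cdot \frac{1}{4}\right) 3398 = \left(-3 + \left(\frac{3}{4}\right)^{2} - \frac{9}{4}\right) 3398 = \left(-3 + \frac{9}{16} - \frac{9}{4}\right) 3398 = \left(- \frac{75}{16}\right) 3398 = - \frac{127425}{8}$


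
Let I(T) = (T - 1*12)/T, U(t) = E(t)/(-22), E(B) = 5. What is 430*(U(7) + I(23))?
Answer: 27305/253 ≈ 107.92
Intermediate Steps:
U(t) = -5/22 (U(t) = 5/(-22) = 5*(-1/22) = -5/22)
I(T) = (-12 + T)/T (I(T) = (T - 12)/T = (-12 + T)/T)
430*(U(7) + I(23)) = 430*(-5/22 + (-12 + 23)/23) = 430*(-5/22 + (1/23)*11) = 430*(-5/22 + 11/23) = 430*(127/506) = 27305/253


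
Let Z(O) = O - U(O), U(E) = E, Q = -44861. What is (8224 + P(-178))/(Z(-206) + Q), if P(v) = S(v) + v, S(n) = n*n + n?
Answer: -39552/44861 ≈ -0.88166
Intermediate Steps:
S(n) = n + n² (S(n) = n² + n = n + n²)
Z(O) = 0 (Z(O) = O - O = 0)
P(v) = v + v*(1 + v) (P(v) = v*(1 + v) + v = v + v*(1 + v))
(8224 + P(-178))/(Z(-206) + Q) = (8224 - 178*(2 - 178))/(0 - 44861) = (8224 - 178*(-176))/(-44861) = (8224 + 31328)*(-1/44861) = 39552*(-1/44861) = -39552/44861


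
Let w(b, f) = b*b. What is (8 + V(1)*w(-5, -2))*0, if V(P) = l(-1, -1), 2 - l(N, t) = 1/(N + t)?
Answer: 0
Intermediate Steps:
w(b, f) = b²
l(N, t) = 2 - 1/(N + t)
V(P) = 5/2 (V(P) = (-1 + 2*(-1) + 2*(-1))/(-1 - 1) = (-1 - 2 - 2)/(-2) = -½*(-5) = 5/2)
(8 + V(1)*w(-5, -2))*0 = (8 + (5/2)*(-5)²)*0 = (8 + (5/2)*25)*0 = (8 + 125/2)*0 = (141/2)*0 = 0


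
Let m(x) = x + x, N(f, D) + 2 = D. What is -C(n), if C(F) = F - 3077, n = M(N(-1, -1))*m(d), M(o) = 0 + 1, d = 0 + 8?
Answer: 3061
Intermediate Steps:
N(f, D) = -2 + D
d = 8
M(o) = 1
m(x) = 2*x
n = 16 (n = 1*(2*8) = 1*16 = 16)
C(F) = -3077 + F
-C(n) = -(-3077 + 16) = -1*(-3061) = 3061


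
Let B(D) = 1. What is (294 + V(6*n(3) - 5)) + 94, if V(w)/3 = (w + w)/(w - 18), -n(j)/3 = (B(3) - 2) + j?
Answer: 23138/59 ≈ 392.17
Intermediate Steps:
n(j) = 3 - 3*j (n(j) = -3*((1 - 2) + j) = -3*(-1 + j) = 3 - 3*j)
V(w) = 6*w/(-18 + w) (V(w) = 3*((w + w)/(w - 18)) = 3*((2*w)/(-18 + w)) = 3*(2*w/(-18 + w)) = 6*w/(-18 + w))
(294 + V(6*n(3) - 5)) + 94 = (294 + 6*(6*(3 - 3*3) - 5)/(-18 + (6*(3 - 3*3) - 5))) + 94 = (294 + 6*(6*(3 - 9) - 5)/(-18 + (6*(3 - 9) - 5))) + 94 = (294 + 6*(6*(-6) - 5)/(-18 + (6*(-6) - 5))) + 94 = (294 + 6*(-36 - 5)/(-18 + (-36 - 5))) + 94 = (294 + 6*(-41)/(-18 - 41)) + 94 = (294 + 6*(-41)/(-59)) + 94 = (294 + 6*(-41)*(-1/59)) + 94 = (294 + 246/59) + 94 = 17592/59 + 94 = 23138/59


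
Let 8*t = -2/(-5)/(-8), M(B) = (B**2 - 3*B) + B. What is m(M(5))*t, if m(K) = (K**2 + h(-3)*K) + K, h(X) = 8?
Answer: -9/4 ≈ -2.2500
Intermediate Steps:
M(B) = B**2 - 2*B
m(K) = K**2 + 9*K (m(K) = (K**2 + 8*K) + K = K**2 + 9*K)
t = -1/160 (t = (-2/(-5)/(-8))/8 = (-2*(-1/5)*(-1/8))/8 = ((2/5)*(-1/8))/8 = (1/8)*(-1/20) = -1/160 ≈ -0.0062500)
m(M(5))*t = ((5*(-2 + 5))*(9 + 5*(-2 + 5)))*(-1/160) = ((5*3)*(9 + 5*3))*(-1/160) = (15*(9 + 15))*(-1/160) = (15*24)*(-1/160) = 360*(-1/160) = -9/4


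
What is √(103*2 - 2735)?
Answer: 3*I*√281 ≈ 50.289*I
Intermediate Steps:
√(103*2 - 2735) = √(206 - 2735) = √(-2529) = 3*I*√281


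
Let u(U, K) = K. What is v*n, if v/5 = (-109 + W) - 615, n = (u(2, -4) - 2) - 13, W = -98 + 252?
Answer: 54150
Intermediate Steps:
W = 154
n = -19 (n = (-4 - 2) - 13 = -6 - 13 = -19)
v = -2850 (v = 5*((-109 + 154) - 615) = 5*(45 - 615) = 5*(-570) = -2850)
v*n = -2850*(-19) = 54150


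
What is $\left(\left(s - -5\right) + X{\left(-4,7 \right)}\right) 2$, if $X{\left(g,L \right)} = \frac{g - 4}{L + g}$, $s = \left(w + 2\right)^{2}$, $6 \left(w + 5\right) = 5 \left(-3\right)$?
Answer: $\frac{391}{6} \approx 65.167$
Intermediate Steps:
$w = - \frac{15}{2}$ ($w = -5 + \frac{5 \left(-3\right)}{6} = -5 + \frac{1}{6} \left(-15\right) = -5 - \frac{5}{2} = - \frac{15}{2} \approx -7.5$)
$s = \frac{121}{4}$ ($s = \left(- \frac{15}{2} + 2\right)^{2} = \left(- \frac{11}{2}\right)^{2} = \frac{121}{4} \approx 30.25$)
$X{\left(g,L \right)} = \frac{-4 + g}{L + g}$
$\left(\left(s - -5\right) + X{\left(-4,7 \right)}\right) 2 = \left(\left(\frac{121}{4} - -5\right) + \frac{-4 - 4}{7 - 4}\right) 2 = \left(\left(\frac{121}{4} + 5\right) + \frac{1}{3} \left(-8\right)\right) 2 = \left(\frac{141}{4} + \frac{1}{3} \left(-8\right)\right) 2 = \left(\frac{141}{4} - \frac{8}{3}\right) 2 = \frac{391}{12} \cdot 2 = \frac{391}{6}$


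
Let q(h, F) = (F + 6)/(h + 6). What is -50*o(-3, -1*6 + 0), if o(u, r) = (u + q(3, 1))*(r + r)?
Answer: -4000/3 ≈ -1333.3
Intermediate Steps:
q(h, F) = (6 + F)/(6 + h)
o(u, r) = 2*r*(7/9 + u) (o(u, r) = (u + (6 + 1)/(6 + 3))*(r + r) = (u + 7/9)*(2*r) = (7/9 + u)*(2*r) = 2*r*(7/9 + u))
-50*o(-3, -1*6 + 0) = -100*(-1*6 + 0)*(7 + 9*(-3))/9 = -100*(-6 + 0)*(7 - 27)/9 = -100*(-6)*(-20)/9 = -50*80/3 = -4000/3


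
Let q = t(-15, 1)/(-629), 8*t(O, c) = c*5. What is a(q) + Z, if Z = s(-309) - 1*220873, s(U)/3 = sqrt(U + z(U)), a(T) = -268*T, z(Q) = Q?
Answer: -277857899/1258 + 3*I*sqrt(618) ≈ -2.2087e+5 + 74.579*I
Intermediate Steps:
t(O, c) = 5*c/8 (t(O, c) = (c*5)/8 = (5*c)/8 = 5*c/8)
q = -5/5032 (q = ((5/8)*1)/(-629) = (5/8)*(-1/629) = -5/5032 ≈ -0.00099364)
s(U) = 3*sqrt(2)*sqrt(U) (s(U) = 3*sqrt(U + U) = 3*sqrt(2*U) = 3*(sqrt(2)*sqrt(U)) = 3*sqrt(2)*sqrt(U))
Z = -220873 + 3*I*sqrt(618) (Z = 3*sqrt(2)*sqrt(-309) - 1*220873 = 3*sqrt(2)*(I*sqrt(309)) - 220873 = 3*I*sqrt(618) - 220873 = -220873 + 3*I*sqrt(618) ≈ -2.2087e+5 + 74.579*I)
a(q) + Z = -268*(-5/5032) + (-220873 + 3*I*sqrt(618)) = 335/1258 + (-220873 + 3*I*sqrt(618)) = -277857899/1258 + 3*I*sqrt(618)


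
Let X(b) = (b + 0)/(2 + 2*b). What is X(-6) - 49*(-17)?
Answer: 4168/5 ≈ 833.60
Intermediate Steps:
X(b) = b/(2 + 2*b)
X(-6) - 49*(-17) = (½)*(-6)/(1 - 6) - 49*(-17) = (½)*(-6)/(-5) + 833 = (½)*(-6)*(-⅕) + 833 = ⅗ + 833 = 4168/5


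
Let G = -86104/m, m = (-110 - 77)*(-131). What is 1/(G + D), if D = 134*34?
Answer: 24497/111522228 ≈ 0.00021966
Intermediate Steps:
D = 4556
m = 24497 (m = -187*(-131) = 24497)
G = -86104/24497 ≈ -3.5149
1/(G + D) = 1/(-86104/24497 + 4556) = 1/(111522228/24497) = 24497/111522228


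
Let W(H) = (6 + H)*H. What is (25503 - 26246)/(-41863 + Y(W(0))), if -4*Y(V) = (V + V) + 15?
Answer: 2972/167467 ≈ 0.017747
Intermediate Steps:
W(H) = H*(6 + H)
Y(V) = -15/4 - V/2 (Y(V) = -((V + V) + 15)/4 = -(2*V + 15)/4 = -(15 + 2*V)/4 = -15/4 - V/2)
(25503 - 26246)/(-41863 + Y(W(0))) = (25503 - 26246)/(-41863 + (-15/4 - 0*(6 + 0))) = -743/(-41863 + (-15/4 - 0*6)) = -743/(-41863 + (-15/4 - ½*0)) = -743/(-41863 + (-15/4 + 0)) = -743/(-41863 - 15/4) = -743/(-167467/4) = -743*(-4/167467) = 2972/167467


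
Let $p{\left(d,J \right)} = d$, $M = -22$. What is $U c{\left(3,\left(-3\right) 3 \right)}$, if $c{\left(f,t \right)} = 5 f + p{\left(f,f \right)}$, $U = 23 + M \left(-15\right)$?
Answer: $6354$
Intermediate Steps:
$U = 353$ ($U = 23 - -330 = 23 + 330 = 353$)
$c{\left(f,t \right)} = 6 f$ ($c{\left(f,t \right)} = 5 f + f = 6 f$)
$U c{\left(3,\left(-3\right) 3 \right)} = 353 \cdot 6 \cdot 3 = 353 \cdot 18 = 6354$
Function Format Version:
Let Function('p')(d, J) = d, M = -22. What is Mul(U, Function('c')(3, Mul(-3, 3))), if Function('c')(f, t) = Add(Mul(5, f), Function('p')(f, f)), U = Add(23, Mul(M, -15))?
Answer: 6354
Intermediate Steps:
U = 353 (U = Add(23, Mul(-22, -15)) = Add(23, 330) = 353)
Function('c')(f, t) = Mul(6, f) (Function('c')(f, t) = Add(Mul(5, f), f) = Mul(6, f))
Mul(U, Function('c')(3, Mul(-3, 3))) = Mul(353, Mul(6, 3)) = Mul(353, 18) = 6354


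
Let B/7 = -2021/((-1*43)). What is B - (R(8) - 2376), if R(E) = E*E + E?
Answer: 2633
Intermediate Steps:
R(E) = E + E**2 (R(E) = E**2 + E = E + E**2)
B = 329 (B = 7*(-2021/((-1*43))) = 7*(-2021/(-43)) = 7*(-2021*(-1)/43) = 7*(-47*(-1)) = 7*47 = 329)
B - (R(8) - 2376) = 329 - (8*(1 + 8) - 2376) = 329 - (8*9 - 2376) = 329 - (72 - 2376) = 329 - 1*(-2304) = 329 + 2304 = 2633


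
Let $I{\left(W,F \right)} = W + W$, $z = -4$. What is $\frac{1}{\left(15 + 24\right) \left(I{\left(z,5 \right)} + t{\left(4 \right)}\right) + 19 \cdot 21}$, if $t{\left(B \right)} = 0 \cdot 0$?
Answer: $\frac{1}{87} \approx 0.011494$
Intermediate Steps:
$I{\left(W,F \right)} = 2 W$
$t{\left(B \right)} = 0$
$\frac{1}{\left(15 + 24\right) \left(I{\left(z,5 \right)} + t{\left(4 \right)}\right) + 19 \cdot 21} = \frac{1}{\left(15 + 24\right) \left(2 \left(-4\right) + 0\right) + 19 \cdot 21} = \frac{1}{39 \left(-8 + 0\right) + 399} = \frac{1}{39 \left(-8\right) + 399} = \frac{1}{-312 + 399} = \frac{1}{87}$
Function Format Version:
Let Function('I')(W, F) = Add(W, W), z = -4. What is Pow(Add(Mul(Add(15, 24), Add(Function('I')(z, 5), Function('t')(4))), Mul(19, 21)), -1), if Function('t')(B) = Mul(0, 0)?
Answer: Rational(1, 87) ≈ 0.011494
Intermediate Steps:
Function('I')(W, F) = Mul(2, W)
Function('t')(B) = 0
Pow(Add(Mul(Add(15, 24), Add(Function('I')(z, 5), Function('t')(4))), Mul(19, 21)), -1) = Pow(Add(Mul(Add(15, 24), Add(Mul(2, -4), 0)), Mul(19, 21)), -1) = Pow(Add(Mul(39, Add(-8, 0)), 399), -1) = Pow(Add(Mul(39, -8), 399), -1) = Pow(Add(-312, 399), -1) = Pow(87, -1) = Rational(1, 87)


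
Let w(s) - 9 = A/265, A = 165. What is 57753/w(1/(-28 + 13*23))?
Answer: 1020303/170 ≈ 6001.8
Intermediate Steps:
w(s) = 510/53 (w(s) = 9 + 165/265 = 9 + 165*(1/265) = 9 + 33/53 = 510/53)
57753/w(1/(-28 + 13*23)) = 57753/(510/53) = 57753*(53/510) = 1020303/170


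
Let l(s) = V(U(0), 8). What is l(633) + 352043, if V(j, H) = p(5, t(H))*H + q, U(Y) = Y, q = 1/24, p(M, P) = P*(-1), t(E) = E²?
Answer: 8436745/24 ≈ 3.5153e+5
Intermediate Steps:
p(M, P) = -P
q = 1/24 ≈ 0.041667
V(j, H) = 1/24 - H³ (V(j, H) = (-H²)*H + 1/24 = -H³ + 1/24 = 1/24 - H³)
l(s) = -12287/24 (l(s) = 1/24 - 1*8³ = 1/24 - 1*512 = 1/24 - 512 = -12287/24)
l(633) + 352043 = -12287/24 + 352043 = 8436745/24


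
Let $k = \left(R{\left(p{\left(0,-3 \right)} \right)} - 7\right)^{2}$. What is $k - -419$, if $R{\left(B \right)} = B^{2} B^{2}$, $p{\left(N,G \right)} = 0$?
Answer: $468$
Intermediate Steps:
$R{\left(B \right)} = B^{4}$
$k = 49$ ($k = \left(0^{4} - 7\right)^{2} = \left(0 - 7\right)^{2} = \left(-7\right)^{2} = 49$)
$k - -419 = 49 - -419 = 49 + 419 = 468$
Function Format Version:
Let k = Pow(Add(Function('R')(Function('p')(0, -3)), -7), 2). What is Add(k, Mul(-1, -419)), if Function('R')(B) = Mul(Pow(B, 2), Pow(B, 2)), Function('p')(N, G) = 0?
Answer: 468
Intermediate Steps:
Function('R')(B) = Pow(B, 4)
k = 49 (k = Pow(Add(Pow(0, 4), -7), 2) = Pow(Add(0, -7), 2) = Pow(-7, 2) = 49)
Add(k, Mul(-1, -419)) = Add(49, Mul(-1, -419)) = Add(49, 419) = 468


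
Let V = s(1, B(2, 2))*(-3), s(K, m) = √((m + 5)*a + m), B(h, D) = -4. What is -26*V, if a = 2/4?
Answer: 39*I*√14 ≈ 145.92*I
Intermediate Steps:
a = ½ (a = 2*(¼) = ½ ≈ 0.50000)
s(K, m) = √(5/2 + 3*m/2) (s(K, m) = √((m + 5)*(½) + m) = √((5 + m)*(½) + m) = √((5/2 + m/2) + m) = √(5/2 + 3*m/2))
V = -3*I*√14/2 (V = (√(10 + 6*(-4))/2)*(-3) = (√(10 - 24)/2)*(-3) = (√(-14)/2)*(-3) = ((I*√14)/2)*(-3) = (I*√14/2)*(-3) = -3*I*√14/2 ≈ -5.6125*I)
-26*V = -(-39)*I*√14 = 39*I*√14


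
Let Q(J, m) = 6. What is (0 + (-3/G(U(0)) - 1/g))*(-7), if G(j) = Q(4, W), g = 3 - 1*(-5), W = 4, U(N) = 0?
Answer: 35/8 ≈ 4.3750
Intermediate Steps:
g = 8 (g = 3 + 5 = 8)
G(j) = 6
(0 + (-3/G(U(0)) - 1/g))*(-7) = (0 + (-3/6 - 1/8))*(-7) = (0 + (-3*⅙ - 1*⅛))*(-7) = (0 + (-½ - ⅛))*(-7) = (0 - 5/8)*(-7) = -5/8*(-7) = 35/8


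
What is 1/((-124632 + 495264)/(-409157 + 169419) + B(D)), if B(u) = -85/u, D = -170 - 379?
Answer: -65808081/91549619 ≈ -0.71882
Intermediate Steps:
D = -549
1/((-124632 + 495264)/(-409157 + 169419) + B(D)) = 1/((-124632 + 495264)/(-409157 + 169419) - 85/(-549)) = 1/(370632/(-239738) - 85*(-1/549)) = 1/(370632*(-1/239738) + 85/549) = 1/(-185316/119869 + 85/549) = 1/(-91549619/65808081) = -65808081/91549619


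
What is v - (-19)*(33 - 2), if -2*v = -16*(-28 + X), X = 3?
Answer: 389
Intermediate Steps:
v = -200 (v = -(-8)*(-28 + 3) = -(-8)*(-25) = -1/2*400 = -200)
v - (-19)*(33 - 2) = -200 - (-19)*(33 - 2) = -200 - (-19)*31 = -200 - 1*(-589) = -200 + 589 = 389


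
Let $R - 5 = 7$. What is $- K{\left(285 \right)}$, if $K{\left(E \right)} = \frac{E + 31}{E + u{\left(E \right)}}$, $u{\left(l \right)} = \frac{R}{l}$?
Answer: $- \frac{30020}{27079} \approx -1.1086$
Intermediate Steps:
$R = 12$ ($R = 5 + 7 = 12$)
$u{\left(l \right)} = \frac{12}{l}$
$K{\left(E \right)} = \frac{31 + E}{E + \frac{12}{E}}$ ($K{\left(E \right)} = \frac{E + 31}{E + \frac{12}{E}} = \frac{31 + E}{E + \frac{12}{E}}$)
$- K{\left(285 \right)} = - \frac{285 \left(31 + 285\right)}{12 + 285^{2}} = - \frac{285 \cdot 316}{12 + 81225} = - \frac{285 \cdot 316}{81237} = \left(-1\right) \frac{30020}{27079} = - \frac{30020}{27079}$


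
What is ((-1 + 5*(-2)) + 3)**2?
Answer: 64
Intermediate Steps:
((-1 + 5*(-2)) + 3)**2 = ((-1 - 10) + 3)**2 = (-11 + 3)**2 = (-8)**2 = 64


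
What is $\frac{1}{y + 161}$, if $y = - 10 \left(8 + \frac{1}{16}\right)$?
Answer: $\frac{8}{643} \approx 0.012442$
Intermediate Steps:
$y = - \frac{645}{8}$ ($y = - 10 \left(8 + \frac{1}{16}\right) = \left(-10\right) \frac{129}{16} = - \frac{645}{8} \approx -80.625$)
$\frac{1}{y + 161} = \frac{1}{- \frac{645}{8} + 161} = \frac{1}{\frac{643}{8}} = \frac{8}{643}$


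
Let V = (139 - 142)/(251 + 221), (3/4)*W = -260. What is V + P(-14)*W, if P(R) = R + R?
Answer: 13744631/1416 ≈ 9706.7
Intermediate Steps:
W = -1040/3 (W = (4/3)*(-260) = -1040/3 ≈ -346.67)
P(R) = 2*R
V = -3/472 ≈ -0.0063559
V + P(-14)*W = -3/472 + (2*(-14))*(-1040/3) = -3/472 - 28*(-1040/3) = -3/472 + 29120/3 = 13744631/1416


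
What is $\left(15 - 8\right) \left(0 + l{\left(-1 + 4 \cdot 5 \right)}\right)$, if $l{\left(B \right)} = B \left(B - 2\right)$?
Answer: $2261$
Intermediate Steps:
$l{\left(B \right)} = B \left(-2 + B\right)$
$\left(15 - 8\right) \left(0 + l{\left(-1 + 4 \cdot 5 \right)}\right) = \left(15 - 8\right) \left(0 + \left(-1 + 4 \cdot 5\right) \left(-2 + \left(-1 + 4 \cdot 5\right)\right)\right) = 7 \left(0 + \left(-1 + 20\right) \left(-2 + \left(-1 + 20\right)\right)\right) = 7 \left(0 + 19 \left(-2 + 19\right)\right) = 7 \left(0 + 19 \cdot 17\right) = 7 \left(0 + 323\right) = 7 \cdot 323 = 2261$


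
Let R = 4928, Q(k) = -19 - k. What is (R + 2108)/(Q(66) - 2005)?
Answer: -3518/1045 ≈ -3.3665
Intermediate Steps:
(R + 2108)/(Q(66) - 2005) = (4928 + 2108)/((-19 - 1*66) - 2005) = 7036/((-19 - 66) - 2005) = 7036/(-85 - 2005) = 7036/(-2090) = 7036*(-1/2090) = -3518/1045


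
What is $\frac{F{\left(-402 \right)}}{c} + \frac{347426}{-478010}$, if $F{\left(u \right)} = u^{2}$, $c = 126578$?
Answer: $\frac{8317959953}{15126387445} \approx 0.5499$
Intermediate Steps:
$\frac{F{\left(-402 \right)}}{c} + \frac{347426}{-478010} = \frac{\left(-402\right)^{2}}{126578} + \frac{347426}{-478010} = 161604 \cdot \frac{1}{126578} + 347426 \left(- \frac{1}{478010}\right) = \frac{80802}{63289} - \frac{173713}{239005} = \frac{8317959953}{15126387445}$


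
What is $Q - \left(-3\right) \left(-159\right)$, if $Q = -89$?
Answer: $-566$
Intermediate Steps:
$Q - \left(-3\right) \left(-159\right) = -89 - \left(-3\right) \left(-159\right) = -89 - 477 = -566$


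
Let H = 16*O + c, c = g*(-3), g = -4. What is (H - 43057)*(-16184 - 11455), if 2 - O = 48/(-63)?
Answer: 8319495621/7 ≈ 1.1885e+9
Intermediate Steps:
O = 58/21 (O = 2 - 48/(-63) = 2 - 48*(-1)/63 = 2 - 1*(-16/21) = 2 + 16/21 = 58/21 ≈ 2.7619)
c = 12 (c = -4*(-3) = 12)
H = 1180/21 (H = 16*(58/21) + 12 = 928/21 + 12 = 1180/21 ≈ 56.190)
(H - 43057)*(-16184 - 11455) = (1180/21 - 43057)*(-16184 - 11455) = -903017/21*(-27639) = 8319495621/7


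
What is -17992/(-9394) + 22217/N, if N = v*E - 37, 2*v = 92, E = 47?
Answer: 123469749/9981125 ≈ 12.370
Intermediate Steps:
v = 46 (v = (½)*92 = 46)
N = 2125 (N = 46*47 - 37 = 2162 - 37 = 2125)
-17992/(-9394) + 22217/N = -17992/(-9394) + 22217/2125 = -17992*(-1/9394) + 22217*(1/2125) = 8996/4697 + 22217/2125 = 123469749/9981125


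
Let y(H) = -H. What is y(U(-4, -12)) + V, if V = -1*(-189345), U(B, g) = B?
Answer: 189349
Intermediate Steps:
V = 189345
y(U(-4, -12)) + V = -1*(-4) + 189345 = 4 + 189345 = 189349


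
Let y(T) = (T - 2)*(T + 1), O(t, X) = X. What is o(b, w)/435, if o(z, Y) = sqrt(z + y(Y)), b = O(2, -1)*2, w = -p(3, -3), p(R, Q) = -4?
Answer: 2*sqrt(2)/435 ≈ 0.0065021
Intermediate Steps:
y(T) = (1 + T)*(-2 + T) (y(T) = (-2 + T)*(1 + T) = (1 + T)*(-2 + T))
w = 4 (w = -1*(-4) = 4)
b = -2 (b = -1*2 = -2)
o(z, Y) = sqrt(-2 + z + Y**2 - Y) (o(z, Y) = sqrt(z + (-2 + Y**2 - Y)) = sqrt(-2 + z + Y**2 - Y))
o(b, w)/435 = sqrt(-2 - 2 + 4**2 - 1*4)/435 = sqrt(-2 - 2 + 16 - 4)*(1/435) = sqrt(8)*(1/435) = (2*sqrt(2))*(1/435) = 2*sqrt(2)/435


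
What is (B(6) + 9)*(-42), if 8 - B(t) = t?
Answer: -462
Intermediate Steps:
B(t) = 8 - t
(B(6) + 9)*(-42) = ((8 - 1*6) + 9)*(-42) = ((8 - 6) + 9)*(-42) = (2 + 9)*(-42) = 11*(-42) = -462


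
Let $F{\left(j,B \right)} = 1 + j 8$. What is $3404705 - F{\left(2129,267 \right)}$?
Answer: $3387672$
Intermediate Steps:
$F{\left(j,B \right)} = 1 + 8 j$
$3404705 - F{\left(2129,267 \right)} = 3404705 - \left(1 + 8 \cdot 2129\right) = 3404705 - \left(1 + 17032\right) = 3404705 - 17033 = 3387672$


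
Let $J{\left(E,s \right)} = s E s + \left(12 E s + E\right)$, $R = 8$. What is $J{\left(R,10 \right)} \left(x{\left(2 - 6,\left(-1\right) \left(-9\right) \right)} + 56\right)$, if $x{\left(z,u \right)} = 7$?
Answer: $111384$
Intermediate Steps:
$J{\left(E,s \right)} = E + E s^{2} + 12 E s$ ($J{\left(E,s \right)} = E s s + \left(12 E s + E\right) = E s^{2} + \left(E + 12 E s\right) = E + E s^{2} + 12 E s$)
$J{\left(R,10 \right)} \left(x{\left(2 - 6,\left(-1\right) \left(-9\right) \right)} + 56\right) = 8 \left(1 + 10^{2} + 12 \cdot 10\right) \left(7 + 56\right) = 8 \left(1 + 100 + 120\right) 63 = 8 \cdot 221 \cdot 63 = 1768 \cdot 63 = 111384$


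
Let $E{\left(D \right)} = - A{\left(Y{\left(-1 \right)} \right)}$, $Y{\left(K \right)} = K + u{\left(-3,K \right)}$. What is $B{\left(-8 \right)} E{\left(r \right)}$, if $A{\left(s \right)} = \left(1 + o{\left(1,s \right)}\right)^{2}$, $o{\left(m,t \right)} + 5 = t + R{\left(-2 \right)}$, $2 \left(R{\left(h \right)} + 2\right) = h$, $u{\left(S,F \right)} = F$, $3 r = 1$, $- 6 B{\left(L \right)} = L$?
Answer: $-108$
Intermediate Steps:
$B{\left(L \right)} = - \frac{L}{6}$
$r = \frac{1}{3}$ ($r = \frac{1}{3} \cdot 1 = \frac{1}{3} \approx 0.33333$)
$R{\left(h \right)} = -2 + \frac{h}{2}$
$Y{\left(K \right)} = 2 K$ ($Y{\left(K \right)} = K + K = 2 K$)
$o{\left(m,t \right)} = -8 + t$ ($o{\left(m,t \right)} = -5 + \left(t + \left(-2 + \frac{1}{2} \left(-2\right)\right)\right) = -5 + \left(t - 3\right) = -5 + \left(-3 + t\right) = -8 + t$)
$A{\left(s \right)} = \left(-7 + s\right)^{2}$ ($A{\left(s \right)} = \left(1 + \left(-8 + s\right)\right)^{2} = \left(-7 + s\right)^{2}$)
$E{\left(D \right)} = -81$ ($E{\left(D \right)} = - \left(-7 + 2 \left(-1\right)\right)^{2} = - \left(-7 - 2\right)^{2} = - \left(-9\right)^{2} = \left(-1\right) 81 = -81$)
$B{\left(-8 \right)} E{\left(r \right)} = \left(- \frac{1}{6}\right) \left(-8\right) \left(-81\right) = \frac{4}{3} \left(-81\right) = -108$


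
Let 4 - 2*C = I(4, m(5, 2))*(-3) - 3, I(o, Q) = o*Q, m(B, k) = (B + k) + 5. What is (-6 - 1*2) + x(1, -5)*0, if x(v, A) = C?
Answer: -8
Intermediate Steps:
m(B, k) = 5 + B + k
I(o, Q) = Q*o
C = 151/2 (C = 2 - (((5 + 5 + 2)*4)*(-3) - 3)/2 = 2 - ((12*4)*(-3) - 3)/2 = 2 - (48*(-3) - 3)/2 = 2 - (-144 - 3)/2 = 2 - ½*(-147) = 2 + 147/2 = 151/2 ≈ 75.500)
x(v, A) = 151/2
(-6 - 1*2) + x(1, -5)*0 = (-6 - 1*2) + (151/2)*0 = (-6 - 2) + 0 = -8 + 0 = -8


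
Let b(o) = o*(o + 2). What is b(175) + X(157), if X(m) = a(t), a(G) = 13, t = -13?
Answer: 30988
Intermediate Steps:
b(o) = o*(2 + o)
X(m) = 13
b(175) + X(157) = 175*(2 + 175) + 13 = 175*177 + 13 = 30975 + 13 = 30988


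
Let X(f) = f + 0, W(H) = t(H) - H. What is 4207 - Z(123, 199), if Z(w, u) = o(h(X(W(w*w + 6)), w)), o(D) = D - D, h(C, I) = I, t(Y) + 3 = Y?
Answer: 4207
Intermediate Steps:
t(Y) = -3 + Y
W(H) = -3 (W(H) = (-3 + H) - H = -3)
X(f) = f
o(D) = 0
Z(w, u) = 0
4207 - Z(123, 199) = 4207 - 1*0 = 4207 + 0 = 4207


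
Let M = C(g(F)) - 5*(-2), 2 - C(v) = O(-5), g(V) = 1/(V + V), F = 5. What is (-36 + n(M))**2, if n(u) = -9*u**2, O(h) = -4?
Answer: 5475600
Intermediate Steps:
g(V) = 1/(2*V)
C(v) = 6 (C(v) = 2 - 1*(-4) = 2 + 4 = 6)
M = 16 (M = 6 - 5*(-2) = 6 + 10 = 16)
(-36 + n(M))**2 = (-36 - 9*16**2)**2 = (-36 - 9*256)**2 = (-36 - 2304)**2 = (-2340)**2 = 5475600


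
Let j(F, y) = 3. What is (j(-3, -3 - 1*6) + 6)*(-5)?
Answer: -45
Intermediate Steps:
(j(-3, -3 - 1*6) + 6)*(-5) = (3 + 6)*(-5) = 9*(-5) = -45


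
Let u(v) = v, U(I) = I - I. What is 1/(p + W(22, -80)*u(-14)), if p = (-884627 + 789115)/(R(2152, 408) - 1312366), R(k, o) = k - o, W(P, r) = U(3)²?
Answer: 655311/47756 ≈ 13.722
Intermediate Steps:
U(I) = 0
W(P, r) = 0 (W(P, r) = 0² = 0)
p = 47756/655311 (p = (-884627 + 789115)/((2152 - 1*408) - 1312366) = -95512/((2152 - 408) - 1312366) = -95512/(1744 - 1312366) = -95512/(-1310622) = -95512*(-1/1310622) = 47756/655311 ≈ 0.072875)
1/(p + W(22, -80)*u(-14)) = 1/(47756/655311 + 0*(-14)) = 1/(47756/655311 + 0) = 1/(47756/655311) = 655311/47756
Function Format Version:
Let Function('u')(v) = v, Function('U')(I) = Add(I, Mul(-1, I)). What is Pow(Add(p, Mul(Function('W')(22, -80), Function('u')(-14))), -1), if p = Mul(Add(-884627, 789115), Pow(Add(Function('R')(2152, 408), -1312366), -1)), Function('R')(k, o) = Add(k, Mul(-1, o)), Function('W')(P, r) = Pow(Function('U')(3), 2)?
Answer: Rational(655311, 47756) ≈ 13.722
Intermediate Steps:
Function('U')(I) = 0
Function('W')(P, r) = 0 (Function('W')(P, r) = Pow(0, 2) = 0)
p = Rational(47756, 655311) (p = Mul(Add(-884627, 789115), Pow(Add(Add(2152, Mul(-1, 408)), -1312366), -1)) = Mul(-95512, Pow(Add(Add(2152, -408), -1312366), -1)) = Mul(-95512, Pow(Add(1744, -1312366), -1)) = Mul(-95512, Pow(-1310622, -1)) = Mul(-95512, Rational(-1, 1310622)) = Rational(47756, 655311) ≈ 0.072875)
Pow(Add(p, Mul(Function('W')(22, -80), Function('u')(-14))), -1) = Pow(Add(Rational(47756, 655311), Mul(0, -14)), -1) = Pow(Add(Rational(47756, 655311), 0), -1) = Pow(Rational(47756, 655311), -1) = Rational(655311, 47756)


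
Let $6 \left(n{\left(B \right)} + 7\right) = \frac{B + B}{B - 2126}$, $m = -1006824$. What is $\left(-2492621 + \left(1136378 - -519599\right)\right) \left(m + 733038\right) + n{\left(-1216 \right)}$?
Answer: $\frac{1148284869269909}{5013} \approx 2.2906 \cdot 10^{11}$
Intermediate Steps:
$n{\left(B \right)} = -7 + \frac{B}{3 \left(-2126 + B\right)}$ ($n{\left(B \right)} = -7 + \frac{\left(B + B\right) \frac{1}{B - 2126}}{6} = -7 + \frac{2 B \frac{1}{-2126 + B}}{6} = -7 + \frac{B}{3 \left(-2126 + B\right)}$)
$\left(-2492621 + \left(1136378 - -519599\right)\right) \left(m + 733038\right) + n{\left(-1216 \right)} = \left(-2492621 + \left(1136378 - -519599\right)\right) \left(-1006824 + 733038\right) + \frac{2 \left(22323 - -12160\right)}{3 \left(-2126 - 1216\right)} = \left(-2492621 + \left(1136378 + 519599\right)\right) \left(-273786\right) + \frac{2 \left(22323 + 12160\right)}{3 \left(-3342\right)} = \left(-2492621 + 1655977\right) \left(-273786\right) + \frac{2}{3} \left(- \frac{1}{3342}\right) 34483 = \left(-836644\right) \left(-273786\right) - \frac{34483}{5013} = 229061414184 - \frac{34483}{5013} = \frac{1148284869269909}{5013}$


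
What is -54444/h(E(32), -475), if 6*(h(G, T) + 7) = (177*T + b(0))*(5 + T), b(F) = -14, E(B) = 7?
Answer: -81666/9880447 ≈ -0.0082654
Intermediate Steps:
h(G, T) = -7 + (-14 + 177*T)*(5 + T)/6 (h(G, T) = -7 + ((177*T - 14)*(5 + T))/6 = -7 + ((-14 + 177*T)*(5 + T))/6 = -7 + (-14 + 177*T)*(5 + T)/6)
-54444/h(E(32), -475) = -54444/(-56/3 + (59/2)*(-475)² + (871/6)*(-475)) = -54444/(-56/3 + (59/2)*225625 - 413725/6) = -54444/(-56/3 + 13311875/2 - 413725/6) = -54444/19760894/3 = -54444*3/19760894 = -81666/9880447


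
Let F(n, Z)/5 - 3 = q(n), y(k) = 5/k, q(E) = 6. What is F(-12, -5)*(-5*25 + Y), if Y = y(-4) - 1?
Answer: -22905/4 ≈ -5726.3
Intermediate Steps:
F(n, Z) = 45 (F(n, Z) = 15 + 5*6 = 15 + 30 = 45)
Y = -9/4 (Y = 5/(-4) - 1 = 5*(-¼) - 1 = -5/4 - 1 = -9/4 ≈ -2.2500)
F(-12, -5)*(-5*25 + Y) = 45*(-5*25 - 9/4) = 45*(-125 - 9/4) = 45*(-509/4) = -22905/4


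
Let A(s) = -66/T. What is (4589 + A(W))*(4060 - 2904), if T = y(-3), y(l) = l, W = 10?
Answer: 5330316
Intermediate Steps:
T = -3
A(s) = 22 (A(s) = -66/(-3) = -66*(-⅓) = 22)
(4589 + A(W))*(4060 - 2904) = (4589 + 22)*(4060 - 2904) = 4611*1156 = 5330316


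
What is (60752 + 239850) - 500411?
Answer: -199809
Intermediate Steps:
(60752 + 239850) - 500411 = 300602 - 500411 = -199809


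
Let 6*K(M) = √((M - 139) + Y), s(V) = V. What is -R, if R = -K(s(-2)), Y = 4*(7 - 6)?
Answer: I*√137/6 ≈ 1.9508*I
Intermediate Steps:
Y = 4 (Y = 4*1 = 4)
K(M) = √(-135 + M)/6 (K(M) = √((M - 139) + 4)/6 = √((-139 + M) + 4)/6 = √(-135 + M)/6)
R = -I*√137/6 (R = -√(-135 - 2)/6 = -√(-137)/6 = -I*√137/6 ≈ -1.9508*I)
-R = -(-1)*I*√137/6 = I*√137/6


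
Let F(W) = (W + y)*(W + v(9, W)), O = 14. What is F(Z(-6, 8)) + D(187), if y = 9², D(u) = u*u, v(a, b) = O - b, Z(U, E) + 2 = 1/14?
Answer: 36076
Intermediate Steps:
Z(U, E) = -27/14 (Z(U, E) = -2 + 1/14 = -27/14)
v(a, b) = 14 - b
D(u) = u²
y = 81
F(W) = 1134 + 14*W (F(W) = (W + 81)*(W + (14 - W)) = (81 + W)*14 = 1134 + 14*W)
F(Z(-6, 8)) + D(187) = (1134 + 14*(-27/14)) + 187² = (1134 - 27) + 34969 = 1107 + 34969 = 36076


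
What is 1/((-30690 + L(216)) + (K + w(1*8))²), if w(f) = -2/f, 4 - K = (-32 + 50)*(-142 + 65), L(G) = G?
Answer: 16/30414897 ≈ 5.2606e-7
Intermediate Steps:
K = 1390 (K = 4 - (-32 + 50)*(-142 + 65) = 4 - 18*(-77) = 4 - 1*(-1386) = 4 + 1386 = 1390)
1/((-30690 + L(216)) + (K + w(1*8))²) = 1/((-30690 + 216) + (1390 - 2/(1*8))²) = 1/(-30474 + (1390 - 2/8)²) = 1/(-30474 + (1390 - 2*⅛)²) = 1/(-30474 + (1390 - ¼)²) = 1/(-30474 + (5559/4)²) = 1/(-30474 + 30902481/16) = 1/(30414897/16) = 16/30414897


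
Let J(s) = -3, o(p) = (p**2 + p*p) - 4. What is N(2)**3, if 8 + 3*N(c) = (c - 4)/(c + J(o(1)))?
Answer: -8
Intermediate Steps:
o(p) = -4 + 2*p**2 (o(p) = (p**2 + p**2) - 4 = 2*p**2 - 4 = -4 + 2*p**2)
N(c) = -8/3 + (-4 + c)/(3*(-3 + c)) (N(c) = -8/3 + ((c - 4)/(c - 3))/3 = -8/3 + ((-4 + c)/(-3 + c))/3 = -8/3 + (-4 + c)/(3*(-3 + c)))
N(2)**3 = ((20 - 7*2)/(3*(-3 + 2)))**3 = ((1/3)*(20 - 14)/(-1))**3 = ((1/3)*(-1)*6)**3 = (-2)**3 = -8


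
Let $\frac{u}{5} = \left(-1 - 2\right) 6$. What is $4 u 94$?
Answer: $-33840$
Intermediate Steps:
$u = -90$ ($u = 5 \left(-1 - 2\right) 6 = 5 \left(\left(-3\right) 6\right) = 5 \left(-18\right) = -90$)
$4 u 94 = 4 \left(-90\right) 94 = \left(-360\right) 94 = -33840$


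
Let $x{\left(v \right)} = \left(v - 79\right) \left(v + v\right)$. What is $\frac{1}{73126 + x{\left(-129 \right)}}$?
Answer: $\frac{1}{126790} \approx 7.8871 \cdot 10^{-6}$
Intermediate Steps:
$x{\left(v \right)} = 2 v \left(-79 + v\right)$ ($x{\left(v \right)} = \left(-79 + v\right) 2 v = 2 v \left(-79 + v\right)$)
$\frac{1}{73126 + x{\left(-129 \right)}} = \frac{1}{73126 + 2 \left(-129\right) \left(-79 - 129\right)} = \frac{1}{73126 + 2 \left(-129\right) \left(-208\right)} = \frac{1}{73126 + 53664} = \frac{1}{126790}$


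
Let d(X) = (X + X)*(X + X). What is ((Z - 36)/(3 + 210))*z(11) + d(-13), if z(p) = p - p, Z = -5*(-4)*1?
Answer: 676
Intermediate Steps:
Z = 20 (Z = 20*1 = 20)
d(X) = 4*X² (d(X) = (2*X)*(2*X) = 4*X²)
z(p) = 0
((Z - 36)/(3 + 210))*z(11) + d(-13) = ((20 - 36)/(3 + 210))*0 + 4*(-13)² = -16/213*0 + 4*169 = -16*1/213*0 + 676 = -16/213*0 + 676 = 0 + 676 = 676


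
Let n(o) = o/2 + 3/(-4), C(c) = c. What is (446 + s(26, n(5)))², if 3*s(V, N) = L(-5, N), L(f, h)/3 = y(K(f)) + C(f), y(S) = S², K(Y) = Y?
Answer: 217156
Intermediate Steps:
n(o) = -¾ + o/2 (n(o) = o*(½) + 3*(-¼) = o/2 - ¾ = -¾ + o/2)
L(f, h) = 3*f + 3*f² (L(f, h) = 3*(f² + f) = 3*(f + f²) = 3*f + 3*f²)
s(V, N) = 20 (s(V, N) = (3*(-5)*(1 - 5))/3 = (3*(-5)*(-4))/3 = (⅓)*60 = 20)
(446 + s(26, n(5)))² = (446 + 20)² = 466² = 217156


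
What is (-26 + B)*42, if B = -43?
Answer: -2898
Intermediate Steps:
(-26 + B)*42 = (-26 - 43)*42 = -69*42 = -2898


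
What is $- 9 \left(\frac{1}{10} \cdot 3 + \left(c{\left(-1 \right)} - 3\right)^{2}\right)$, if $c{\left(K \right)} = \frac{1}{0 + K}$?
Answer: $- \frac{1467}{10} \approx -146.7$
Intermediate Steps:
$c{\left(K \right)} = \frac{1}{K}$
$- 9 \left(\frac{1}{10} \cdot 3 + \left(c{\left(-1 \right)} - 3\right)^{2}\right) = - 9 \left(\frac{1}{10} \cdot 3 + \left(\frac{1}{-1} - 3\right)^{2}\right) = - 9 \left(\frac{1}{10} \cdot 3 + \left(-1 - 3\right)^{2}\right) = - 9 \left(\frac{3}{10} + \left(-4\right)^{2}\right) = - 9 \left(\frac{3}{10} + 16\right) = \left(-9\right) \frac{163}{10} = - \frac{1467}{10}$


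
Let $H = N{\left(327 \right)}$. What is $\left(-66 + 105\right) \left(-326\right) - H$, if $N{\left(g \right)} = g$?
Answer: $-13041$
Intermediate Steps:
$H = 327$
$\left(-66 + 105\right) \left(-326\right) - H = \left(-66 + 105\right) \left(-326\right) - 327 = 39 \left(-326\right) - 327 = -12714 - 327 = -13041$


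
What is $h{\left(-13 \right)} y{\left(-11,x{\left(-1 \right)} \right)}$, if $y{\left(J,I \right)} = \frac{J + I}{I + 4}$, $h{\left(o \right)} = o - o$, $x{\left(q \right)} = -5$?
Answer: $0$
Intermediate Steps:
$h{\left(o \right)} = 0$
$y{\left(J,I \right)} = \frac{I + J}{4 + I}$
$h{\left(-13 \right)} y{\left(-11,x{\left(-1 \right)} \right)} = 0 \frac{-5 - 11}{4 - 5} = 0 \frac{1}{-1} \left(-16\right) = 0 \left(\left(-1\right) \left(-16\right)\right) = 0 \cdot 16 = 0$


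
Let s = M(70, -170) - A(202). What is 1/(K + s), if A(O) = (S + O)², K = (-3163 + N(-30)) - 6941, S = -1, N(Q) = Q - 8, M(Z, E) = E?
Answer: -1/50713 ≈ -1.9719e-5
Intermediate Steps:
N(Q) = -8 + Q
K = -10142 (K = (-3163 + (-8 - 30)) - 6941 = (-3163 - 38) - 6941 = -3201 - 6941 = -10142)
A(O) = (-1 + O)²
s = -40571 (s = -170 - (-1 + 202)² = -170 - 1*201² = -170 - 1*40401 = -170 - 40401 = -40571)
1/(K + s) = 1/(-10142 - 40571) = 1/(-50713) = -1/50713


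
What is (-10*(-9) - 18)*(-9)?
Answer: -648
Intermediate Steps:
(-10*(-9) - 18)*(-9) = (90 - 18)*(-9) = 72*(-9) = -648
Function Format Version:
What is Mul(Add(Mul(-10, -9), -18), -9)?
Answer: -648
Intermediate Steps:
Mul(Add(Mul(-10, -9), -18), -9) = Mul(Add(90, -18), -9) = Mul(72, -9) = -648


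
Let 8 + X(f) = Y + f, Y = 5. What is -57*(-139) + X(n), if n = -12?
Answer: 7908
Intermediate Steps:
X(f) = -3 + f (X(f) = -8 + (5 + f) = -3 + f)
-57*(-139) + X(n) = -57*(-139) + (-3 - 12) = 7923 - 15 = 7908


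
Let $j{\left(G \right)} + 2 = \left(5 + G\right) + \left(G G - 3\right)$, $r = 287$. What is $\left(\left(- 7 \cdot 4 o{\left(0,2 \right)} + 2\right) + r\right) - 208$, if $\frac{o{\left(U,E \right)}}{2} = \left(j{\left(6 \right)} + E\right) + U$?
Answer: $-2383$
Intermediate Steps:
$j{\left(G \right)} = G + G^{2}$ ($j{\left(G \right)} = -2 + \left(\left(5 + G\right) + \left(G G - 3\right)\right) = -2 + \left(\left(5 + G\right) + \left(G^{2} - 3\right)\right) = -2 + \left(\left(5 + G\right) + \left(-3 + G^{2}\right)\right) = -2 + \left(2 + G + G^{2}\right) = G + G^{2}$)
$o{\left(U,E \right)} = 84 + 2 E + 2 U$ ($o{\left(U,E \right)} = 2 \left(\left(6 \left(1 + 6\right) + E\right) + U\right) = 2 \left(\left(6 \cdot 7 + E\right) + U\right) = 2 \left(\left(42 + E\right) + U\right) = 2 \left(42 + E + U\right) = 84 + 2 E + 2 U$)
$\left(\left(- 7 \cdot 4 o{\left(0,2 \right)} + 2\right) + r\right) - 208 = \left(\left(- 7 \cdot 4 \left(84 + 2 \cdot 2 + 2 \cdot 0\right) + 2\right) + 287\right) - 208 = \left(\left(- 7 \cdot 4 \left(84 + 4 + 0\right) + 2\right) + 287\right) - 208 = \left(\left(- 7 \cdot 4 \cdot 88 + 2\right) + 287\right) - 208 = \left(\left(\left(-7\right) 352 + 2\right) + 287\right) - 208 = \left(\left(-2464 + 2\right) + 287\right) - 208 = \left(-2462 + 287\right) - 208 = -2175 - 208 = -2383$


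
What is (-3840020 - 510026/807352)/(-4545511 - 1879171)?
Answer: 1550124168533/2593489931032 ≈ 0.59770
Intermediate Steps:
(-3840020 - 510026/807352)/(-4545511 - 1879171) = (-3840020 - 510026*1/807352)/(-6424682) = (-3840020 - 255013/403676)*(-1/6424682) = -1550124168533/403676*(-1/6424682) = 1550124168533/2593489931032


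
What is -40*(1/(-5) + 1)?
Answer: -32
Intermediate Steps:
-40*(1/(-5) + 1) = -40*(-⅕ + 1) = -40*4/5 = -10*16/5 = -32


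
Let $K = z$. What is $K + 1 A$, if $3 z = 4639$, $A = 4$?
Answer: $\frac{4651}{3} \approx 1550.3$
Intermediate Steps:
$z = \frac{4639}{3}$ ($z = \frac{1}{3} \cdot 4639 = \frac{4639}{3} \approx 1546.3$)
$K = \frac{4639}{3} \approx 1546.3$
$K + 1 A = \frac{4639}{3} + 1 \cdot 4 = \frac{4639}{3} + 4 = \frac{4651}{3}$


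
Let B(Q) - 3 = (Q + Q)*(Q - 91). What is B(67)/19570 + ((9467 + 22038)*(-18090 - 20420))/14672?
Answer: -5935874348659/71782760 ≈ -82692.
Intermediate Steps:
B(Q) = 3 + 2*Q*(-91 + Q) (B(Q) = 3 + (Q + Q)*(Q - 91) = 3 + (2*Q)*(-91 + Q) = 3 + 2*Q*(-91 + Q))
B(67)/19570 + ((9467 + 22038)*(-18090 - 20420))/14672 = (3 - 182*67 + 2*67**2)/19570 + ((9467 + 22038)*(-18090 - 20420))/14672 = (3 - 12194 + 2*4489)*(1/19570) + (31505*(-38510))*(1/14672) = (3 - 12194 + 8978)*(1/19570) - 1213257550*1/14672 = -3213*1/19570 - 606628775/7336 = -3213/19570 - 606628775/7336 = -5935874348659/71782760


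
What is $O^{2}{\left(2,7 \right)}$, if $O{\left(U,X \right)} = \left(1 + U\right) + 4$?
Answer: $49$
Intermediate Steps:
$O{\left(U,X \right)} = 5 + U$
$O^{2}{\left(2,7 \right)} = \left(5 + 2\right)^{2} = 7^{2} = 49$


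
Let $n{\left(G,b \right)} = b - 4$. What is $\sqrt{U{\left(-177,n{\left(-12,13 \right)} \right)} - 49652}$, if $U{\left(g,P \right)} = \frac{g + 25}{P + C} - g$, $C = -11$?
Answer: $i \sqrt{49399} \approx 222.26 i$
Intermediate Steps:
$n{\left(G,b \right)} = -4 + b$
$U{\left(g,P \right)} = - g + \frac{25 + g}{-11 + P}$ ($U{\left(g,P \right)} = \frac{g + 25}{P - 11} - g = \frac{25 + g}{-11 + P} - g = - g + \frac{25 + g}{-11 + P}$)
$\sqrt{U{\left(-177,n{\left(-12,13 \right)} \right)} - 49652} = \sqrt{\frac{25 + 12 \left(-177\right) - \left(-4 + 13\right) \left(-177\right)}{-11 + \left(-4 + 13\right)} - 49652} = \sqrt{\frac{25 - 2124 - 9 \left(-177\right)}{-11 + 9} - 49652} = \sqrt{\frac{25 - 2124 + 1593}{-2} - 49652} = \sqrt{\left(- \frac{1}{2}\right) \left(-506\right) - 49652} = \sqrt{253 - 49652} = \sqrt{-49399} = i \sqrt{49399}$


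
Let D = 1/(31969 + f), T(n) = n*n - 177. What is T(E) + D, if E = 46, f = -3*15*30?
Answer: 59370242/30619 ≈ 1939.0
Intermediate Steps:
f = -1350 (f = -45*30 = -1350)
T(n) = -177 + n**2 (T(n) = n**2 - 177 = -177 + n**2)
D = 1/30619 (D = 1/(31969 - 1350) = 1/30619 ≈ 3.2659e-5)
T(E) + D = (-177 + 46**2) + 1/30619 = (-177 + 2116) + 1/30619 = 1939 + 1/30619 = 59370242/30619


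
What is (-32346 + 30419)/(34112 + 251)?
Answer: -1927/34363 ≈ -0.056078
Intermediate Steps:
(-32346 + 30419)/(34112 + 251) = -1927/34363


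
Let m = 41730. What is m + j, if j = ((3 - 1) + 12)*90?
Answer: 42990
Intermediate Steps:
j = 1260 (j = (2 + 12)*90 = 14*90 = 1260)
m + j = 41730 + 1260 = 42990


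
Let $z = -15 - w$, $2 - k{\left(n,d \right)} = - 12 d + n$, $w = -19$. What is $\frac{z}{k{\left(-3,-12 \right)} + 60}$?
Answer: $- \frac{4}{79} \approx -0.050633$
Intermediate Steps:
$k{\left(n,d \right)} = 2 - n + 12 d$ ($k{\left(n,d \right)} = 2 - \left(- 12 d + n\right) = 2 - \left(n - 12 d\right) = 2 + \left(- n + 12 d\right) = 2 - n + 12 d$)
$z = 4$ ($z = -15 - -19 = -15 + 19 = 4$)
$\frac{z}{k{\left(-3,-12 \right)} + 60} = \frac{4}{\left(2 - -3 + 12 \left(-12\right)\right) + 60} = \frac{4}{\left(2 + 3 - 144\right) + 60} = \frac{4}{-139 + 60} = \frac{4}{-79} = 4 \left(- \frac{1}{79}\right) = - \frac{4}{79}$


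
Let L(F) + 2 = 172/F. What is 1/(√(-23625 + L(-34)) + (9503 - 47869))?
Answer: -652222/25023550997 - I*√6829665/25023550997 ≈ -2.6064e-5 - 1.0444e-7*I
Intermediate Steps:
L(F) = -2 + 172/F
1/(√(-23625 + L(-34)) + (9503 - 47869)) = 1/(√(-23625 + (-2 + 172/(-34))) + (9503 - 47869)) = 1/(√(-23625 + (-2 + 172*(-1/34))) - 38366) = 1/(√(-23625 + (-2 - 86/17)) - 38366) = 1/(√(-23625 - 120/17) - 38366) = 1/(√(-401745/17) - 38366) = 1/(I*√6829665/17 - 38366) = 1/(-38366 + I*√6829665/17)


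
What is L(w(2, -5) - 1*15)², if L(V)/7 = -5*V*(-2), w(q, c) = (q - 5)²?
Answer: 176400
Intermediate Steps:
w(q, c) = (-5 + q)²
L(V) = 70*V (L(V) = 7*(-5*V*(-2)) = 7*(10*V) = 70*V)
L(w(2, -5) - 1*15)² = (70*((-5 + 2)² - 1*15))² = (70*((-3)² - 15))² = (70*(9 - 15))² = (70*(-6))² = (-420)² = 176400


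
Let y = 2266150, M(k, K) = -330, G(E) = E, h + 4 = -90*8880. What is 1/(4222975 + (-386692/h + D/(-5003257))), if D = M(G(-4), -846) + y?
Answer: 142807964551/603074468523582388 ≈ 2.3680e-7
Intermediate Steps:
h = -799204 (h = -4 - 90*8880 = -4 - 799200 = -799204)
D = 2265820 (D = -330 + 2266150 = 2265820)
1/(4222975 + (-386692/h + D/(-5003257))) = 1/(4222975 + (-386692/(-799204) + 2265820/(-5003257))) = 1/(4222975 + (-386692*(-1/799204) + 2265820*(-1/5003257))) = 1/(4222975 + (96673/199801 - 2265820/5003257)) = 1/(4222975 + 4423823163/142807964551) = 1/(603074468523582388/142807964551) = 142807964551/603074468523582388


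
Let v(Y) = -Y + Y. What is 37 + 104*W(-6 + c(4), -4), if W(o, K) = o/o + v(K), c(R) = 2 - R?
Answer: 141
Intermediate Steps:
v(Y) = 0
W(o, K) = 1 (W(o, K) = o/o + 0 = 1 + 0 = 1)
37 + 104*W(-6 + c(4), -4) = 37 + 104*1 = 37 + 104 = 141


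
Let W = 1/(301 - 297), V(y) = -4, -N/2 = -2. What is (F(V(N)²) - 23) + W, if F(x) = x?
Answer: -27/4 ≈ -6.7500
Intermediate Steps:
N = 4 (N = -2*(-2) = 4)
W = ¼ (W = 1/4 = ¼ ≈ 0.25000)
(F(V(N)²) - 23) + W = ((-4)² - 23) + ¼ = (16 - 23) + ¼ = -7 + ¼ = -27/4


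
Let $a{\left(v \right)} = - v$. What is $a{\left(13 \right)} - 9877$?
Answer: $-9890$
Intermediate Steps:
$a{\left(13 \right)} - 9877 = \left(-1\right) 13 - 9877 = -13 - 9877 = -9890$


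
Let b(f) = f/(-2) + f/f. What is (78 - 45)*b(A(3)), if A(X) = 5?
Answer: -99/2 ≈ -49.500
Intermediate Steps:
b(f) = 1 - f/2 (b(f) = f*(-½) + 1 = -f/2 + 1 = 1 - f/2)
(78 - 45)*b(A(3)) = (78 - 45)*(1 - ½*5) = 33*(1 - 5/2) = 33*(-3/2) = -99/2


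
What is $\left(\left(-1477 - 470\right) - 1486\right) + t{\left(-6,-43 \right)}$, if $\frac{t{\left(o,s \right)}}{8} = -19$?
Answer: $-3585$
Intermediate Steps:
$t{\left(o,s \right)} = -152$ ($t{\left(o,s \right)} = 8 \left(-19\right) = -152$)
$\left(\left(-1477 - 470\right) - 1486\right) + t{\left(-6,-43 \right)} = \left(\left(-1477 - 470\right) - 1486\right) - 152 = \left(-1947 - 1486\right) - 152 = -3433 - 152 = -3585$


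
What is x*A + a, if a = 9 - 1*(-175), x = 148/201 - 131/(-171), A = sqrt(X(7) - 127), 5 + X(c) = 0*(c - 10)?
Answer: 184 + 34426*I*sqrt(33)/11457 ≈ 184.0 + 17.261*I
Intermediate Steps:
X(c) = -5 (X(c) = -5 + 0*(c - 10) = -5 + 0*(-10 + c) = -5 + 0 = -5)
A = 2*I*sqrt(33) (A = sqrt(-5 - 127) = sqrt(-132) = 2*I*sqrt(33) ≈ 11.489*I)
x = 17213/11457 (x = 148*(1/201) - 131*(-1/171) = 148/201 + 131/171 = 17213/11457 ≈ 1.5024)
a = 184 (a = 9 + 175 = 184)
x*A + a = 17213*(2*I*sqrt(33))/11457 + 184 = 34426*I*sqrt(33)/11457 + 184 = 184 + 34426*I*sqrt(33)/11457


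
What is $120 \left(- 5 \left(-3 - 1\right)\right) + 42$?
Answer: $2442$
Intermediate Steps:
$120 \left(- 5 \left(-3 - 1\right)\right) + 42 = 120 \left(\left(-5\right) \left(-4\right)\right) + 42 = 120 \cdot 20 + 42 = 2400 + 42 = 2442$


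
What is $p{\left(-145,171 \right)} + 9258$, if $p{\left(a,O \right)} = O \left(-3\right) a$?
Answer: $83643$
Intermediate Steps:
$p{\left(a,O \right)} = - 3 O a$
$p{\left(-145,171 \right)} + 9258 = \left(-3\right) 171 \left(-145\right) + 9258 = 74385 + 9258 = 83643$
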